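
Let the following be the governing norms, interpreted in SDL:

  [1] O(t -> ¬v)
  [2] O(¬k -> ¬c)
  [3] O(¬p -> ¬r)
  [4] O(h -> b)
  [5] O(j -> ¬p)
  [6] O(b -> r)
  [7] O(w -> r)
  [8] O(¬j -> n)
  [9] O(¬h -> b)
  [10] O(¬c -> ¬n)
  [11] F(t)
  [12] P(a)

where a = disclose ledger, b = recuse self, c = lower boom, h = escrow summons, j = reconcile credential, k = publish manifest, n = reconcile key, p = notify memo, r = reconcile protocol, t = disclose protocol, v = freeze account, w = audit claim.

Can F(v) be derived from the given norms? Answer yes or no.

No

Premise 1 is O(t -> ¬v), but O(t) is not derivable from the premises, so it does not yield O(¬v).
No other premise forces O(¬v). An ideal world satisfying every premise can still have v true, so F(v) is not derivable.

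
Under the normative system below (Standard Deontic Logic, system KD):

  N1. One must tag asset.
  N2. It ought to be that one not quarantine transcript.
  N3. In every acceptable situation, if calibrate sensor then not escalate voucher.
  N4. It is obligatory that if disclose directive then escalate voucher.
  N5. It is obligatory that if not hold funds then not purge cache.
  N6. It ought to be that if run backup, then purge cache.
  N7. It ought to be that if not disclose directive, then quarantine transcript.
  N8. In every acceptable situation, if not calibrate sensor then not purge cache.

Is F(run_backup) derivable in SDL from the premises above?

Premise 2 gives O(¬quarantine_transcript).
Premise 7 is O(¬disclose_directive → quarantine_transcript); contrapositively O(¬quarantine_transcript → disclose_directive). Since O(¬quarantine_transcript) holds, K gives O(disclose_directive).
From O(disclose_directive) and premise 4, O(disclose_directive → escalate_voucher), we obtain O(escalate_voucher).
Premise 3, O(calibrate_sensor → ¬escalate_voucher), contraposes to O(escalate_voucher → ¬calibrate_sensor); with O(escalate_voucher) we get O(¬calibrate_sensor).
Premise 8 is O(¬calibrate_sensor → ¬purge_cache); since O(¬calibrate_sensor), deontic closure gives O(¬purge_cache).
Premise 6 is O(run_backup → purge_cache); contrapositively O(¬purge_cache → ¬run_backup). Since O(¬purge_cache) holds, K gives O(¬run_backup).
Premises 1, 5 do not contribute to this derivation.
So O(¬run_backup) holds, i.e. F(run_backup). The claim follows.

Yes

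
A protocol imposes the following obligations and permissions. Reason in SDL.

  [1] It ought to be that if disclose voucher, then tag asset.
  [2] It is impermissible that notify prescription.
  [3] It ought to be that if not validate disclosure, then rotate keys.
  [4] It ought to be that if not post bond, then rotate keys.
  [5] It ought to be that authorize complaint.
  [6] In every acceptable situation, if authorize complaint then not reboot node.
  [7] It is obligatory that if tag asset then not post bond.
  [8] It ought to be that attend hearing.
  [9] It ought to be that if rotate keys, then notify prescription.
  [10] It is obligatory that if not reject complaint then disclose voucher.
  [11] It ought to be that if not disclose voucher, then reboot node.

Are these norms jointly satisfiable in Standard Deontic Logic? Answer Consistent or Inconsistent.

Premise 5 gives O(authorize_complaint).
Premise 6 is O(authorize_complaint → ¬reboot_node); since O(authorize_complaint), deontic closure gives O(¬reboot_node).
Premise 11 is O(¬disclose_voucher → reboot_node); contrapositively O(¬reboot_node → disclose_voucher). Since O(¬reboot_node) holds, K gives O(disclose_voucher).
Applying K to premise 1 (O(disclose_voucher → tag_asset)) and O(disclose_voucher) yields O(tag_asset).
Applying K to premise 7 (O(tag_asset → ¬post_bond)) and O(tag_asset) yields O(¬post_bond).
With premise 4, O(¬post_bond → rotate_keys), the K-axiom yields O(rotate_keys).
Applying K to premise 9 (O(rotate_keys → notify_prescription)) and O(rotate_keys) yields O(notify_prescription).
Yet premise 2 is F(notify_prescription), i.e. O(¬notify_prescription).
We now have both O(notify_prescription) and O(¬notify_prescription) — notify_prescription is simultaneously obligatory and forbidden, violating the D-axiom.

Inconsistent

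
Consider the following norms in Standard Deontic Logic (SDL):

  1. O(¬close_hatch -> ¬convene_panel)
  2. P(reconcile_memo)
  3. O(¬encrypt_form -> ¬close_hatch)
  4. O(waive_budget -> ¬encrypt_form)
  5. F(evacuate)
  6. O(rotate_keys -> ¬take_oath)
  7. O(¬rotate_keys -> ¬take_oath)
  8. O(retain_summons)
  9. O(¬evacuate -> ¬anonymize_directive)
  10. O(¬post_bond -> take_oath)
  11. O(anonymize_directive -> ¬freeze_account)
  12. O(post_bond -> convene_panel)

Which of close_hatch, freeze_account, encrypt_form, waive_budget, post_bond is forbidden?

Premises 6 and 7 cover both cases: O(rotate_keys -> ¬take_oath) and O(¬rotate_keys -> ¬take_oath). Since rotate_keys ∨ ¬rotate_keys is a tautology, O(¬take_oath) follows.
Premise 10, O(¬post_bond -> take_oath), contraposes to O(¬take_oath -> post_bond); with O(¬take_oath) we get O(post_bond).
Applying K to premise 12 (O(post_bond -> convene_panel)) and O(post_bond) yields O(convene_panel).
The contrapositive of premise 1 (O(¬close_hatch -> ¬convene_panel)) is O(convene_panel -> close_hatch), and O(convene_panel) is already established, so O(close_hatch).
Premise 3 is O(¬encrypt_form -> ¬close_hatch); contrapositively O(close_hatch -> encrypt_form). Since O(close_hatch) holds, K gives O(encrypt_form).
Premise 4, O(waive_budget -> ¬encrypt_form), contraposes to O(encrypt_form -> ¬waive_budget); with O(encrypt_form) we get O(¬waive_budget).
So O(¬waive_budget) holds, i.e. waive_budget is forbidden. None of the other listed options is forbidden under the premises.

waive_budget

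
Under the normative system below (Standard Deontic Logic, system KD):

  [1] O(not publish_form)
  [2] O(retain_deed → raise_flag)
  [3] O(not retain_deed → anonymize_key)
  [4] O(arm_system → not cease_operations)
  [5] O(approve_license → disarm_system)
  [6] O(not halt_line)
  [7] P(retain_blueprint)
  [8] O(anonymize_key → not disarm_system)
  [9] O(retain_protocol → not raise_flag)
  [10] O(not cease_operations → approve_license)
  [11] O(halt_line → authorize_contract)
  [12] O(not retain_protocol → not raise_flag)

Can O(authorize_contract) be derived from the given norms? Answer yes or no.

Premise 11 is O(halt_line → authorize_contract), but O(halt_line) is not derivable from the premises, so it does not yield O(authorize_contract).
No other premise forces O(authorize_contract). An ideal world satisfying every premise can still have authorize_contract false, so O(authorize_contract) is not derivable.

No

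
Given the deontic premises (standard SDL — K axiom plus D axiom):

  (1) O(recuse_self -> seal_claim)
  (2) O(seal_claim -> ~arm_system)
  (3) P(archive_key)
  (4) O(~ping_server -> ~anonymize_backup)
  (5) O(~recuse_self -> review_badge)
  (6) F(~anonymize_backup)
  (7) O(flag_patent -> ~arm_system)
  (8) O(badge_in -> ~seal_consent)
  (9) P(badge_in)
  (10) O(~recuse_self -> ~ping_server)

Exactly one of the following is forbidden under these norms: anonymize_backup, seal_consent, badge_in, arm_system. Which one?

Premise 6, F(~anonymize_backup), is equivalent to O(anonymize_backup).
Premise 4, O(~ping_server -> ~anonymize_backup), contraposes to O(anonymize_backup -> ping_server); with O(anonymize_backup) we get O(ping_server).
The contrapositive of premise 10 (O(~recuse_self -> ~ping_server)) is O(ping_server -> recuse_self), and O(ping_server) is already established, so O(recuse_self).
Applying K to premise 1 (O(recuse_self -> seal_claim)) and O(recuse_self) yields O(seal_claim).
From O(seal_claim) and premise 2, O(seal_claim -> ~arm_system), we obtain O(~arm_system).
So O(~arm_system) holds, i.e. arm_system is forbidden. None of the other listed options is forbidden under the premises.

arm_system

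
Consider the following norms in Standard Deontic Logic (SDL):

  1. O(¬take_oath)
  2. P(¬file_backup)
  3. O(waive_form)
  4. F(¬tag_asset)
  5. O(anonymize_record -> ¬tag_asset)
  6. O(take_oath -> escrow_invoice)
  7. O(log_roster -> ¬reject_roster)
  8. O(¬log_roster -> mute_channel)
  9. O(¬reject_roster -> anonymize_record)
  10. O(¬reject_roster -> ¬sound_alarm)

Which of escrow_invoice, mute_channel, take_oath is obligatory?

mute_channel

F(¬tag_asset) at premise 4 means O(tag_asset).
Premise 5, O(anonymize_record -> ¬tag_asset), contraposes to O(tag_asset -> ¬anonymize_record); with O(tag_asset) we get O(¬anonymize_record).
Premise 9 is O(¬reject_roster -> anonymize_record); contrapositively O(¬anonymize_record -> reject_roster). Since O(¬anonymize_record) holds, K gives O(reject_roster).
Premise 7, O(log_roster -> ¬reject_roster), contraposes to O(reject_roster -> ¬log_roster); with O(reject_roster) we get O(¬log_roster).
Applying K to premise 8 (O(¬log_roster -> mute_channel)) and O(¬log_roster) yields O(mute_channel).
So O(mute_channel) holds — mute_channel is obligatory. None of the other listed options is made obligatory by any chain of premises.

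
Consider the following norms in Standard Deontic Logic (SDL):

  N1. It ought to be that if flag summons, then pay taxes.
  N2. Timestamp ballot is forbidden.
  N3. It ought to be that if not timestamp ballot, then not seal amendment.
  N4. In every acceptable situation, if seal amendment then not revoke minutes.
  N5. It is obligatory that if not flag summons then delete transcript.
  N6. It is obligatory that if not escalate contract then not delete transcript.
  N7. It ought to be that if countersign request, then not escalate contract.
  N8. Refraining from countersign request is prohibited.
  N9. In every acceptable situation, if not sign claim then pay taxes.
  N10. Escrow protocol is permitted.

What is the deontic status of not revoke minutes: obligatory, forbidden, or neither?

Premise 4 is O(seal_amendment → ¬revoke_minutes), but O(seal_amendment) is not derivable from the premises, so it does not yield O(¬revoke_minutes).
No premise or chain of K-axiom applications forces O(¬revoke_minutes), and none forces O(revoke_minutes). So ¬revoke_minutes is neither obligatory nor forbidden under these norms.

Neither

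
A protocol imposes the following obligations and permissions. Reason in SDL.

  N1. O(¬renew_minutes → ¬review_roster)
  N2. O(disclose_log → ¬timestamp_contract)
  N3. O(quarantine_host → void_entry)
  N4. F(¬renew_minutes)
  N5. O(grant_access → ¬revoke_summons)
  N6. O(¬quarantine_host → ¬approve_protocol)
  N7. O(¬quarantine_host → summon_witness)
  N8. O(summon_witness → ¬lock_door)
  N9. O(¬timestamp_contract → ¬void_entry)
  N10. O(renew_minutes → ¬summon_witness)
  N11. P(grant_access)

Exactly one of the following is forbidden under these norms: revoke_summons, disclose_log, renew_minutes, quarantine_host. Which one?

disclose_log

F(¬renew_minutes) at premise 4 means O(renew_minutes).
Applying K to premise 10 (O(renew_minutes → ¬summon_witness)) and O(renew_minutes) yields O(¬summon_witness).
The contrapositive of premise 7 (O(¬quarantine_host → summon_witness)) is O(¬summon_witness → quarantine_host), and O(¬summon_witness) is already established, so O(quarantine_host).
Premise 3 is O(quarantine_host → void_entry); since O(quarantine_host), deontic closure gives O(void_entry).
The contrapositive of premise 9 (O(¬timestamp_contract → ¬void_entry)) is O(void_entry → timestamp_contract), and O(void_entry) is already established, so O(timestamp_contract).
Premise 2 is O(disclose_log → ¬timestamp_contract); contrapositively O(timestamp_contract → ¬disclose_log). Since O(timestamp_contract) holds, K gives O(¬disclose_log).
So O(¬disclose_log) holds, i.e. disclose_log is forbidden. None of the other listed options is forbidden under the premises.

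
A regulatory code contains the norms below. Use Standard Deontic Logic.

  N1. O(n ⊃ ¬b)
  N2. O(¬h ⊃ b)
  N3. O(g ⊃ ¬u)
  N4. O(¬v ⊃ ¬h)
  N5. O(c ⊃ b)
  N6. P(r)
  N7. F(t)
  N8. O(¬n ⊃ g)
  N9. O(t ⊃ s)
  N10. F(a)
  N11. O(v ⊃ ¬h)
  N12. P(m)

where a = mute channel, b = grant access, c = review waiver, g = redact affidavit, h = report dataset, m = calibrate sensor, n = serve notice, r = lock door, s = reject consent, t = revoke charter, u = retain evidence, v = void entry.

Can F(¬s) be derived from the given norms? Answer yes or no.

No

Premise 9 is O(t ⊃ s), but O(t) is not derivable from the premises, so it does not yield O(s).
No other premise forces O(s). An ideal world satisfying every premise can still have ¬s true, so F(¬s) is not derivable.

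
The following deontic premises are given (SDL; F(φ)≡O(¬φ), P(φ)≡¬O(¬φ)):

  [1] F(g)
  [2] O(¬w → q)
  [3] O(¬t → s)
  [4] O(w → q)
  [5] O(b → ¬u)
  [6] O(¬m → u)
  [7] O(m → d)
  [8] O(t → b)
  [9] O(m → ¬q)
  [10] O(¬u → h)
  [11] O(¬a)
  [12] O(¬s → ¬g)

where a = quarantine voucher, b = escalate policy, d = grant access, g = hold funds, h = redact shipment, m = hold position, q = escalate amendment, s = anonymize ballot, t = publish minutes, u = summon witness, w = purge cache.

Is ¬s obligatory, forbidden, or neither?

Forbidden

Premises 4 and 2 are O(w → q) and O(¬w → q); every ideal world satisfies w or ¬w, so in either case q holds — hence O(q).
The contrapositive of premise 9 (O(m → ¬q)) is O(q → ¬m), and O(q) is already established, so O(¬m).
Applying K to premise 6 (O(¬m → u)) and O(¬m) yields O(u).
Premise 5 is O(b → ¬u); contrapositively O(u → ¬b). Since O(u) holds, K gives O(¬b).
Premise 8, O(t → b), contraposes to O(¬b → ¬t); with O(¬b) we get O(¬t).
From O(¬t) and premise 3, O(¬t → s), we obtain O(s).
Premises 1, 7, 10, 11, 12 do not contribute to this derivation.
Thus O(s), which is F(¬s): ¬s is forbidden.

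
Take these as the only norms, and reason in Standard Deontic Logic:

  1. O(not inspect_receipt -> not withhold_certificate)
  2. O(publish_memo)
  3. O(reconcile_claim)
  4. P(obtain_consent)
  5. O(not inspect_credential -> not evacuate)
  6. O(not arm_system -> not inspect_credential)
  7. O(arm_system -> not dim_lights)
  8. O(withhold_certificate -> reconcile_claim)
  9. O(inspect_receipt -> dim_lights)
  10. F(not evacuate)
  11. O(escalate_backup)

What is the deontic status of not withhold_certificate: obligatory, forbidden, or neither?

Premise 10, F(not evacuate), is equivalent to O(evacuate).
Premise 5, O(not inspect_credential -> not evacuate), contraposes to O(evacuate -> inspect_credential); with O(evacuate) we get O(inspect_credential).
Premise 6 is O(not arm_system -> not inspect_credential); contrapositively O(inspect_credential -> arm_system). Since O(inspect_credential) holds, K gives O(arm_system).
With premise 7, O(arm_system -> not dim_lights), the K-axiom yields O(not dim_lights).
The contrapositive of premise 9 (O(inspect_receipt -> dim_lights)) is O(not dim_lights -> not inspect_receipt), and O(not dim_lights) is already established, so O(not inspect_receipt).
With premise 1, O(not inspect_receipt -> not withhold_certificate), the K-axiom yields O(not withhold_certificate).
Premises 2, 3, 4, 8, 11 do not contribute to this derivation.
Hence not withhold_certificate is obligatory.

Obligatory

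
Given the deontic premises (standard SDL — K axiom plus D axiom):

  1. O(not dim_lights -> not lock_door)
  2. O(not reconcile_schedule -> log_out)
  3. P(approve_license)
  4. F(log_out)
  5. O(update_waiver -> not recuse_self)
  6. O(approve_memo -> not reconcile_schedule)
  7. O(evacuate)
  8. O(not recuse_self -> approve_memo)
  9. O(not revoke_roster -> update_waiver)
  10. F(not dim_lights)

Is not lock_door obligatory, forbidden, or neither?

Neither

Premise 1 is O(not dim_lights -> not lock_door), but O(not dim_lights) is not derivable from the premises, so it does not yield O(not lock_door).
No premise or chain of K-axiom applications forces O(not lock_door), and none forces O(lock_door). So not lock_door is neither obligatory nor forbidden under these norms.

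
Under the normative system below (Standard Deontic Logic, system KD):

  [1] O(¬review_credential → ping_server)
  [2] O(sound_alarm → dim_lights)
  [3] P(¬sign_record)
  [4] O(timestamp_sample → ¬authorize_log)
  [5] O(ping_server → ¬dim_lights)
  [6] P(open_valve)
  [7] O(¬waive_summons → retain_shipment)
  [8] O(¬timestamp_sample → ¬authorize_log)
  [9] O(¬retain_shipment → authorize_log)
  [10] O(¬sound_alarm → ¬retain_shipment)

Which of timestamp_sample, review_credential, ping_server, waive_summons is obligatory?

review_credential

Premises 4 and 8 cover both cases: O(timestamp_sample → ¬authorize_log) and O(¬timestamp_sample → ¬authorize_log). Since timestamp_sample ∨ ¬timestamp_sample is a tautology, O(¬authorize_log) follows.
Premise 9 is O(¬retain_shipment → authorize_log); contrapositively O(¬authorize_log → retain_shipment). Since O(¬authorize_log) holds, K gives O(retain_shipment).
Premise 10, O(¬sound_alarm → ¬retain_shipment), contraposes to O(retain_shipment → sound_alarm); with O(retain_shipment) we get O(sound_alarm).
From O(sound_alarm) and premise 2, O(sound_alarm → dim_lights), we obtain O(dim_lights).
The contrapositive of premise 5 (O(ping_server → ¬dim_lights)) is O(dim_lights → ¬ping_server), and O(dim_lights) is already established, so O(¬ping_server).
The contrapositive of premise 1 (O(¬review_credential → ping_server)) is O(¬ping_server → review_credential), and O(¬ping_server) is already established, so O(review_credential).
So O(review_credential) holds — review_credential is obligatory. None of the other listed options is made obligatory by any chain of premises.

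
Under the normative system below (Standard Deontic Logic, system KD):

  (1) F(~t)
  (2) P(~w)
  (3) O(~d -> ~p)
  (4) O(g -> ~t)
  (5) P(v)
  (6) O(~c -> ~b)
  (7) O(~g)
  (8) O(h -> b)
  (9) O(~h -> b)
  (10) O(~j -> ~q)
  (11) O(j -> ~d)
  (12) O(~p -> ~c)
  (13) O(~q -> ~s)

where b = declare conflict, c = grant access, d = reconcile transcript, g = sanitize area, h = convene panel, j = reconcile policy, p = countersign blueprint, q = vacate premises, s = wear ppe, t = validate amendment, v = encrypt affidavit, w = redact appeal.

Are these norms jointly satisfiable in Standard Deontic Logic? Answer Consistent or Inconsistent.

Premise 4 is O(g -> ~t), but O(g) is not derivable from the premises, so it does not yield O(~t).
So O(~t) is not derivable, and the apparent clash with O(t) does not arise.
A world satisfying every obligation exists (e.g. b=true, c=true, d=true, g=false, h=false, j=false, p=true, q=false, s=false, t=true, v=false, w=false); no atom is both obligatory and forbidden, so the set is consistent.

Consistent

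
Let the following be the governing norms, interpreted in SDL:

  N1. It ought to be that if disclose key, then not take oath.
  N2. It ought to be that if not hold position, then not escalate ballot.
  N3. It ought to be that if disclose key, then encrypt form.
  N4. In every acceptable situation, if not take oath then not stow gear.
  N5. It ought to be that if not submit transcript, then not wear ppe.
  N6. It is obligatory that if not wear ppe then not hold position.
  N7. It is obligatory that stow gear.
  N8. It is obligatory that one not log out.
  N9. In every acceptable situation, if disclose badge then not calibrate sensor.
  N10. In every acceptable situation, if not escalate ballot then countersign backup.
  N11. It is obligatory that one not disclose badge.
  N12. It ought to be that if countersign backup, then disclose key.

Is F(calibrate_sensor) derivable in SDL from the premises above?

Premise 9 is O(disclose_badge → ¬calibrate_sensor), but O(disclose_badge) is not derivable from the premises, so it does not yield O(¬calibrate_sensor).
No other premise forces O(¬calibrate_sensor). An ideal world satisfying every premise can still have calibrate_sensor true, so F(calibrate_sensor) is not derivable.

No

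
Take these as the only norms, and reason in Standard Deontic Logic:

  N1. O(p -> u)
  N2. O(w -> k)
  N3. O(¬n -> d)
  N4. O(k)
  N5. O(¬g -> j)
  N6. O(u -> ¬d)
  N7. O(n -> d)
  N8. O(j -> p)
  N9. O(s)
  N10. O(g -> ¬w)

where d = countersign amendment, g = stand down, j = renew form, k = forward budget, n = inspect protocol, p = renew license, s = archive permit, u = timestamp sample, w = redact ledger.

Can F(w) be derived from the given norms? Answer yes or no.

Premises 3 and 7 cover both cases: O(¬n -> d) and O(n -> d). Since ¬n ∨ n is a tautology, O(d) follows.
The contrapositive of premise 6 (O(u -> ¬d)) is O(d -> ¬u), and O(d) is already established, so O(¬u).
Premise 1, O(p -> u), contraposes to O(¬u -> ¬p); with O(¬u) we get O(¬p).
The contrapositive of premise 8 (O(j -> p)) is O(¬p -> ¬j), and O(¬p) is already established, so O(¬j).
The contrapositive of premise 5 (O(¬g -> j)) is O(¬j -> g), and O(¬j) is already established, so O(g).
Premise 10 is O(g -> ¬w); since O(g), deontic closure gives O(¬w).
Premises 2, 4, 9 do not contribute to this derivation.
So O(¬w) holds, i.e. F(w). The claim follows.

Yes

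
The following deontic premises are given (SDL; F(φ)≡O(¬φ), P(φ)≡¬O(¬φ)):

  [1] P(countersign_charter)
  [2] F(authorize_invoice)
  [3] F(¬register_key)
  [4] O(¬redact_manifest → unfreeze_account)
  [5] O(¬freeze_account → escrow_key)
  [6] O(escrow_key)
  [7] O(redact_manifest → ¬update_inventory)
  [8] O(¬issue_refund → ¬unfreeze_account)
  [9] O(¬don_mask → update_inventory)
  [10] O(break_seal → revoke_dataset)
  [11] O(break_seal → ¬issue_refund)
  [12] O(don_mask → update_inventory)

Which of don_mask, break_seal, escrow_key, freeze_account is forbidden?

break_seal

Premises 9 and 12 cover both cases: O(¬don_mask → update_inventory) and O(don_mask → update_inventory). Since ¬don_mask ∨ don_mask is a tautology, O(update_inventory) follows.
Premise 7 is O(redact_manifest → ¬update_inventory); contrapositively O(update_inventory → ¬redact_manifest). Since O(update_inventory) holds, K gives O(¬redact_manifest).
From O(¬redact_manifest) and premise 4, O(¬redact_manifest → unfreeze_account), we obtain O(unfreeze_account).
Premise 8 is O(¬issue_refund → ¬unfreeze_account); contrapositively O(unfreeze_account → issue_refund). Since O(unfreeze_account) holds, K gives O(issue_refund).
Premise 11 is O(break_seal → ¬issue_refund); contrapositively O(issue_refund → ¬break_seal). Since O(issue_refund) holds, K gives O(¬break_seal).
So O(¬break_seal) holds, i.e. break_seal is forbidden. None of the other listed options is forbidden under the premises.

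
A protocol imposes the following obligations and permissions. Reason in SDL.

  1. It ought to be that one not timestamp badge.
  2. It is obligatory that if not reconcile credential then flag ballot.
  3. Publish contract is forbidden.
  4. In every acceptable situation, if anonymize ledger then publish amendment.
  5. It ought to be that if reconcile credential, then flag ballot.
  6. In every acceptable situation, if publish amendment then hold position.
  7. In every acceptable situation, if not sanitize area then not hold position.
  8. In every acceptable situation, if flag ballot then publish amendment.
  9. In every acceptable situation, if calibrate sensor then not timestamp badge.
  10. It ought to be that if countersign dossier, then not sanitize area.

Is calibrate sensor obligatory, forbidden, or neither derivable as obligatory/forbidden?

Neither

Premise 9 is O(calibrate_sensor → ¬timestamp_badge); even if O(¬timestamp_badge) held, inferring O(calibrate_sensor) would be affirming the consequent — invalid.
No premise or chain of K-axiom applications forces O(calibrate_sensor), and none forces O(¬calibrate_sensor). So calibrate_sensor is neither obligatory nor forbidden under these norms.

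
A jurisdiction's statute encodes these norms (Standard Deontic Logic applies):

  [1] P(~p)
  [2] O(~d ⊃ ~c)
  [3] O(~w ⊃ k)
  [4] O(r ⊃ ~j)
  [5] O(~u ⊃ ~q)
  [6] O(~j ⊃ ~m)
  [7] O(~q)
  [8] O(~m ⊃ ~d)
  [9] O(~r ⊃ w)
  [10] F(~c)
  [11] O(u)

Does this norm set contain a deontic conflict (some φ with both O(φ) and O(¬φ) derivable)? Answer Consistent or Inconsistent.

Consistent

Premise 5 is O(~u ⊃ ~q); even if O(~q) held, inferring O(~u) would be affirming the consequent — invalid.
So O(~u) is not derivable, and the apparent clash with O(u) does not arise.
A world satisfying every obligation exists (e.g. c=true, d=true, j=true, k=false, m=true, p=false, q=false, r=false, u=true, w=true); no atom is both obligatory and forbidden, so the set is consistent.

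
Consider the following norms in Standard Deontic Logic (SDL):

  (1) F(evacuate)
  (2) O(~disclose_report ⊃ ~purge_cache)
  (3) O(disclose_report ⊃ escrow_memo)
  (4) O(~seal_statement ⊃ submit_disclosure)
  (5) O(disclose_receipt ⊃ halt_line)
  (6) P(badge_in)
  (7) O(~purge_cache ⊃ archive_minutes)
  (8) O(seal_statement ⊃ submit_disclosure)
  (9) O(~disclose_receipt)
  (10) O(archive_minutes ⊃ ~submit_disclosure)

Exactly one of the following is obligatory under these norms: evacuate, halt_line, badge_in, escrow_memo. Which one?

Premises 8 and 4 are O(seal_statement ⊃ submit_disclosure) and O(~seal_statement ⊃ submit_disclosure); every ideal world satisfies seal_statement or ~seal_statement, so in either case submit_disclosure holds — hence O(submit_disclosure).
Premise 10, O(archive_minutes ⊃ ~submit_disclosure), contraposes to O(submit_disclosure ⊃ ~archive_minutes); with O(submit_disclosure) we get O(~archive_minutes).
Premise 7, O(~purge_cache ⊃ archive_minutes), contraposes to O(~archive_minutes ⊃ purge_cache); with O(~archive_minutes) we get O(purge_cache).
Premise 2 is O(~disclose_report ⊃ ~purge_cache); contrapositively O(purge_cache ⊃ disclose_report). Since O(purge_cache) holds, K gives O(disclose_report).
From O(disclose_report) and premise 3, O(disclose_report ⊃ escrow_memo), we obtain O(escrow_memo).
So O(escrow_memo) holds — escrow_memo is obligatory. None of the other listed options is made obligatory by any chain of premises.

escrow_memo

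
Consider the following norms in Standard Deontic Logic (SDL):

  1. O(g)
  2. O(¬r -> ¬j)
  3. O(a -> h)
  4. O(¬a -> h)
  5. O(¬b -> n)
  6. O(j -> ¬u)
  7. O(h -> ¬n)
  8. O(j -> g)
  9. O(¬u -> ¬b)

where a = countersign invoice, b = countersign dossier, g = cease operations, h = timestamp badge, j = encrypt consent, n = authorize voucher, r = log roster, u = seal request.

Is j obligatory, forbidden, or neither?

Forbidden

Premises 3 and 4 cover both cases: O(a -> h) and O(¬a -> h). Since a ∨ ¬a is a tautology, O(h) follows.
Applying K to premise 7 (O(h -> ¬n)) and O(h) yields O(¬n).
Premise 5 is O(¬b -> n); contrapositively O(¬n -> b). Since O(¬n) holds, K gives O(b).
The contrapositive of premise 9 (O(¬u -> ¬b)) is O(b -> u), and O(b) is already established, so O(u).
The contrapositive of premise 6 (O(j -> ¬u)) is O(u -> ¬j), and O(u) is already established, so O(¬j).
Premises 1, 2, 8 do not contribute to this derivation.
Thus O(¬j), which is F(j): j is forbidden.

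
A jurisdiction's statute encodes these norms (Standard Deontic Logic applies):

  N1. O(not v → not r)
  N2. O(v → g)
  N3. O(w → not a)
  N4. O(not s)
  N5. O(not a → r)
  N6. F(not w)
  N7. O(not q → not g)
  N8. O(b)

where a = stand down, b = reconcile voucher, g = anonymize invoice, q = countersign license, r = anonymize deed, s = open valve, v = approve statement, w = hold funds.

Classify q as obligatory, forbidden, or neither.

F(not w) at premise 6 means O(w).
Premise 3 is O(w → not a); since O(w), deontic closure gives O(not a).
From O(not a) and premise 5, O(not a → r), we obtain O(r).
The contrapositive of premise 1 (O(not v → not r)) is O(r → v), and O(r) is already established, so O(v).
From O(v) and premise 2, O(v → g), we obtain O(g).
The contrapositive of premise 7 (O(not q → not g)) is O(g → q), and O(g) is already established, so O(q).
Premises 4, 8 do not contribute to this derivation.
Hence q is obligatory.

Obligatory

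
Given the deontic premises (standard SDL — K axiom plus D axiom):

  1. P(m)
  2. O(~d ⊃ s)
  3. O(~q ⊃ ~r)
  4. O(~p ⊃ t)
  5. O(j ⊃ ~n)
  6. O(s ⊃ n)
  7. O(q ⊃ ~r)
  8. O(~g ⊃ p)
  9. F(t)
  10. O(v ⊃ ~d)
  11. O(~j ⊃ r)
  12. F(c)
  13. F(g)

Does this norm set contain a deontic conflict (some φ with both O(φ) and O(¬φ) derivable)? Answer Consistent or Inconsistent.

Consistent

Premise 4 is O(~p ⊃ t), but O(~p) is not derivable from the premises, so it does not yield O(t).
So O(t) is not derivable, and the apparent clash with O(~t) does not arise.
A world satisfying every obligation exists (e.g. c=false, d=true, g=false, j=true, m=false, n=false, p=true, q=false, r=false, s=false, t=false, v=false); no atom is both obligatory and forbidden, so the set is consistent.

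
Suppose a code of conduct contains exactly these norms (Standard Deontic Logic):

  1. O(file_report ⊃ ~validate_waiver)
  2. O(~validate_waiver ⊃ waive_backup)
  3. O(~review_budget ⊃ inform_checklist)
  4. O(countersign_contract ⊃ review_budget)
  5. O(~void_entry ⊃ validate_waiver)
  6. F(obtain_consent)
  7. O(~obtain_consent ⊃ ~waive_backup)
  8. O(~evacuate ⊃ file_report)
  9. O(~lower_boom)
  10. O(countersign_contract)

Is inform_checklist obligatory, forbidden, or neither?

Neither

Premise 3 is O(~review_budget ⊃ inform_checklist), but O(~review_budget) is not derivable from the premises, so it does not yield O(inform_checklist).
No premise or chain of K-axiom applications forces O(inform_checklist), and none forces O(~inform_checklist). So inform_checklist is neither obligatory nor forbidden under these norms.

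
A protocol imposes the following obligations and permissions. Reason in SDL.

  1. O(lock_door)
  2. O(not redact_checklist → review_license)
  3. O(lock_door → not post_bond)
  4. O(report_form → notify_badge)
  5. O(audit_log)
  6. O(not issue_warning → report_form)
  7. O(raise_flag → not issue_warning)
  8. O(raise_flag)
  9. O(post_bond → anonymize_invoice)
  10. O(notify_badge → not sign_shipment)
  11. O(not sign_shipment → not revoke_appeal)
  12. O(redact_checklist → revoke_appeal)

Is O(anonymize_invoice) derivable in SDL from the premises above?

No

Premise 9 is O(post_bond → anonymize_invoice), but O(post_bond) is not derivable from the premises, so it does not yield O(anonymize_invoice).
No other premise forces O(anonymize_invoice). An ideal world satisfying every premise can still have anonymize_invoice false, so O(anonymize_invoice) is not derivable.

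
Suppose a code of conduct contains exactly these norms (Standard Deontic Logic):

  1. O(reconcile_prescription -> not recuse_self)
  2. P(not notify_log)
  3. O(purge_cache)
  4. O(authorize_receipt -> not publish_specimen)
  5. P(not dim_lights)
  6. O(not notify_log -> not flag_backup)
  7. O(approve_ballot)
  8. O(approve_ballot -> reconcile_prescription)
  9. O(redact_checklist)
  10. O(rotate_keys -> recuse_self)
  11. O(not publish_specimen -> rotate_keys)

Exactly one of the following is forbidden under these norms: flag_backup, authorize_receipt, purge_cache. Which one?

authorize_receipt

From premise 7 we have O(approve_ballot).
With premise 8, O(approve_ballot -> reconcile_prescription), the K-axiom yields O(reconcile_prescription).
Applying K to premise 1 (O(reconcile_prescription -> not recuse_self)) and O(reconcile_prescription) yields O(not recuse_self).
Premise 10 is O(rotate_keys -> recuse_self); contrapositively O(not recuse_self -> not rotate_keys). Since O(not recuse_self) holds, K gives O(not rotate_keys).
The contrapositive of premise 11 (O(not publish_specimen -> rotate_keys)) is O(not rotate_keys -> publish_specimen), and O(not rotate_keys) is already established, so O(publish_specimen).
Premise 4, O(authorize_receipt -> not publish_specimen), contraposes to O(publish_specimen -> not authorize_receipt); with O(publish_specimen) we get O(not authorize_receipt).
So O(not authorize_receipt) holds, i.e. authorize_receipt is forbidden. None of the other listed options is forbidden under the premises.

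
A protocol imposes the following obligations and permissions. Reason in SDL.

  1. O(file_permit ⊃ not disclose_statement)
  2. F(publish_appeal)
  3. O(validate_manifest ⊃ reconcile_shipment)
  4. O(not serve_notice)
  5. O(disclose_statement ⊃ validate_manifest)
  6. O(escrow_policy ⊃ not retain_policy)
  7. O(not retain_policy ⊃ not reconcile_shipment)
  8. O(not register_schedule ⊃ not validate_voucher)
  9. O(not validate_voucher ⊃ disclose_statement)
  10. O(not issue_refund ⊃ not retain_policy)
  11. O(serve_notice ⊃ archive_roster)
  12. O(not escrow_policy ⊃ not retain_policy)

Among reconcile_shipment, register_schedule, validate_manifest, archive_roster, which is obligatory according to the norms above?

By case analysis on not escrow_policy: premise 12 gives O(not escrow_policy ⊃ not retain_policy) and premise 6 gives O(escrow_policy ⊃ not retain_policy), so O(not retain_policy) either way.
From O(not retain_policy) and premise 7, O(not retain_policy ⊃ not reconcile_shipment), we obtain O(not reconcile_shipment).
Premise 3, O(validate_manifest ⊃ reconcile_shipment), contraposes to O(not reconcile_shipment ⊃ not validate_manifest); with O(not reconcile_shipment) we get O(not validate_manifest).
Premise 5 is O(disclose_statement ⊃ validate_manifest); contrapositively O(not validate_manifest ⊃ not disclose_statement). Since O(not validate_manifest) holds, K gives O(not disclose_statement).
Premise 9 is O(not validate_voucher ⊃ disclose_statement); contrapositively O(not disclose_statement ⊃ validate_voucher). Since O(not disclose_statement) holds, K gives O(validate_voucher).
Premise 8 is O(not register_schedule ⊃ not validate_voucher); contrapositively O(validate_voucher ⊃ register_schedule). Since O(validate_voucher) holds, K gives O(register_schedule).
So O(register_schedule) holds — register_schedule is obligatory. None of the other listed options is made obligatory by any chain of premises.

register_schedule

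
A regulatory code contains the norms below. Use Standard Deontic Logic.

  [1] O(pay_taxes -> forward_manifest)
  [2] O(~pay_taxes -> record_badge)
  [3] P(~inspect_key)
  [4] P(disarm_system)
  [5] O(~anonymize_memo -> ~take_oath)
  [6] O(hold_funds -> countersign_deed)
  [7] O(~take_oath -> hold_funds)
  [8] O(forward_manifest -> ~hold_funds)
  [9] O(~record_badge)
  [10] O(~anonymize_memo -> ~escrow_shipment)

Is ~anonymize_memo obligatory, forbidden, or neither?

Forbidden

From premise 9 we have O(~record_badge).
The contrapositive of premise 2 (O(~pay_taxes -> record_badge)) is O(~record_badge -> pay_taxes), and O(~record_badge) is already established, so O(pay_taxes).
Premise 1 is O(pay_taxes -> forward_manifest); since O(pay_taxes), deontic closure gives O(forward_manifest).
From O(forward_manifest) and premise 8, O(forward_manifest -> ~hold_funds), we obtain O(~hold_funds).
The contrapositive of premise 7 (O(~take_oath -> hold_funds)) is O(~hold_funds -> take_oath), and O(~hold_funds) is already established, so O(take_oath).
Premise 5, O(~anonymize_memo -> ~take_oath), contraposes to O(take_oath -> anonymize_memo); with O(take_oath) we get O(anonymize_memo).
Premises 3, 4, 6, 10 do not contribute to this derivation.
Thus O(anonymize_memo), which is F(~anonymize_memo): ~anonymize_memo is forbidden.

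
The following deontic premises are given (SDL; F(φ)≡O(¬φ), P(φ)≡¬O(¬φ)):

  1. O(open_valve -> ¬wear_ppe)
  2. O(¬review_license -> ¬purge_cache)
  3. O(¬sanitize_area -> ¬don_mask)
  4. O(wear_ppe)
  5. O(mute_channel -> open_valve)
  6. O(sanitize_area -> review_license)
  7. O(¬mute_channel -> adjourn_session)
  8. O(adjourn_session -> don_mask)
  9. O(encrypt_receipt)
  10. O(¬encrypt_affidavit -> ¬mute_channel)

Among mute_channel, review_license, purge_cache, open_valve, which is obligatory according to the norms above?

review_license

Premise 4 gives O(wear_ppe).
Premise 1, O(open_valve -> ¬wear_ppe), contraposes to O(wear_ppe -> ¬open_valve); with O(wear_ppe) we get O(¬open_valve).
The contrapositive of premise 5 (O(mute_channel -> open_valve)) is O(¬open_valve -> ¬mute_channel), and O(¬open_valve) is already established, so O(¬mute_channel).
From O(¬mute_channel) and premise 7, O(¬mute_channel -> adjourn_session), we obtain O(adjourn_session).
With premise 8, O(adjourn_session -> don_mask), the K-axiom yields O(don_mask).
Premise 3, O(¬sanitize_area -> ¬don_mask), contraposes to O(don_mask -> sanitize_area); with O(don_mask) we get O(sanitize_area).
From O(sanitize_area) and premise 6, O(sanitize_area -> review_license), we obtain O(review_license).
So O(review_license) holds — review_license is obligatory. None of the other listed options is made obligatory by any chain of premises.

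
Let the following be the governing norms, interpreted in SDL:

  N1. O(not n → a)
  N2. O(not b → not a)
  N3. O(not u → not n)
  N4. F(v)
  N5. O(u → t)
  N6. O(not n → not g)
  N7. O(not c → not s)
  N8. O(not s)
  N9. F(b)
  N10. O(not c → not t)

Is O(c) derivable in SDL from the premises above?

Premise 9 is F(b), i.e. O(not b).
Applying K to premise 2 (O(not b → not a)) and O(not b) yields O(not a).
The contrapositive of premise 1 (O(not n → a)) is O(not a → n), and O(not a) is already established, so O(n).
Premise 3 is O(not u → not n); contrapositively O(n → u). Since O(n) holds, K gives O(u).
Applying K to premise 5 (O(u → t)) and O(u) yields O(t).
The contrapositive of premise 10 (O(not c → not t)) is O(t → c), and O(t) is already established, so O(c).
Premises 4, 6, 7, 8 do not contribute to this derivation.
So O(c) follows.

Yes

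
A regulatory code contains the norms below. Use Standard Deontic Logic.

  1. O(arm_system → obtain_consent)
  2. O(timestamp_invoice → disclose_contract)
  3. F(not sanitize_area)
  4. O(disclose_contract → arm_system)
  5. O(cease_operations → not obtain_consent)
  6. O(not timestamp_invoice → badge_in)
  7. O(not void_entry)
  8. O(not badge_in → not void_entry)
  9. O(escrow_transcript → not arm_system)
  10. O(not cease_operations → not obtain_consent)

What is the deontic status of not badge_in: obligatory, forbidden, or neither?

Forbidden

Premises 10 and 5 cover both cases: O(not cease_operations → not obtain_consent) and O(cease_operations → not obtain_consent). Since not cease_operations ∨ cease_operations is a tautology, O(not obtain_consent) follows.
The contrapositive of premise 1 (O(arm_system → obtain_consent)) is O(not obtain_consent → not arm_system), and O(not obtain_consent) is already established, so O(not arm_system).
Premise 4 is O(disclose_contract → arm_system); contrapositively O(not arm_system → not disclose_contract). Since O(not arm_system) holds, K gives O(not disclose_contract).
The contrapositive of premise 2 (O(timestamp_invoice → disclose_contract)) is O(not disclose_contract → not timestamp_invoice), and O(not disclose_contract) is already established, so O(not timestamp_invoice).
From O(not timestamp_invoice) and premise 6, O(not timestamp_invoice → badge_in), we obtain O(badge_in).
Premises 3, 7, 8, 9 do not contribute to this derivation.
Thus O(badge_in), which is F(not badge_in): not badge_in is forbidden.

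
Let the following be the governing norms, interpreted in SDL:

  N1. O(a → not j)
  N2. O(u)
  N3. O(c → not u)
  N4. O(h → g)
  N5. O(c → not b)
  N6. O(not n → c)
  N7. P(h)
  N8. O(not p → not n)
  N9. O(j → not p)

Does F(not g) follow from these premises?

No

Premise 4 is O(h → g), but O(h) is not derivable from the premises (the permission P(h) asserts only not O(not h), not O(h)), so it does not yield O(g).
No other premise forces O(g). An ideal world satisfying every premise can still have not g true, so F(not g) is not derivable.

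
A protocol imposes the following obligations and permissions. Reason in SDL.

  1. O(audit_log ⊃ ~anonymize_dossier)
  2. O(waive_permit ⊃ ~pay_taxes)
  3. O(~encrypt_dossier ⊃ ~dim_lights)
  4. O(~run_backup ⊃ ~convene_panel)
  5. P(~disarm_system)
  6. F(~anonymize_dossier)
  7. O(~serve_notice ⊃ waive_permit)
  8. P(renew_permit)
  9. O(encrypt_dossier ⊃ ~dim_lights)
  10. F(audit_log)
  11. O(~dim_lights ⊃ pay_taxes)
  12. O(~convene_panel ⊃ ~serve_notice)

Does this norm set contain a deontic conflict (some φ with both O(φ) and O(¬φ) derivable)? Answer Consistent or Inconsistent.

Premise 1 is O(audit_log ⊃ ~anonymize_dossier), but O(audit_log) is not derivable from the premises, so it does not yield O(~anonymize_dossier).
So O(~anonymize_dossier) is not derivable, and the apparent clash with O(anonymize_dossier) does not arise.
A world satisfying every obligation exists (e.g. anonymize_dossier=true, audit_log=false, convene_panel=true, dim_lights=false, disarm_system=false, encrypt_dossier=false, pay_taxes=true, renew_permit=false, run_backup=true, serve_notice=true, waive_permit=false); no atom is both obligatory and forbidden, so the set is consistent.

Consistent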